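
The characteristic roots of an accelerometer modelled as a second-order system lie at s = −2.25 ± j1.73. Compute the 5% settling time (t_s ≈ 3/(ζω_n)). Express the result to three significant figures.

t_s ≈ 1.33 s

For poles at −σ ± jω_d, ζω_n = σ = 2.25, so t_s ≈ 3/σ = 1.33 s.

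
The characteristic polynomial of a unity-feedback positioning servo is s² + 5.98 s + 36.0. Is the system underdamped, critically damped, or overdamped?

a² − 4b = 5.98² − 4·36.0 < 0 (complex roots); the system is underdamped.

underdamped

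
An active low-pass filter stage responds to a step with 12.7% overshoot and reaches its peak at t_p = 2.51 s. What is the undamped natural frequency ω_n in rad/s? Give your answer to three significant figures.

From the overshoot, ζ = −ln(OS)/√(π²+ln²(OS)) = 0.549.
t_p = π/ω_d ⇒ ω_d = 1.25 rad/s; then ω_n = ω_d/√(1−ζ²) = 1.50 rad/s.

ω_n ≈ 1.50 rad/s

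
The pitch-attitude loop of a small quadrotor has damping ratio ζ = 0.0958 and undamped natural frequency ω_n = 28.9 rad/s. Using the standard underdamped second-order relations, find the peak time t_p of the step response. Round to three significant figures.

The damped frequency is ω_d = ω_n√(1−ζ²) = 28.9·√(1−0.00918) = 28.8 rad/s.
Peak time t_p = π/ω_d = π/28.8 = 0.109 s.

t_p ≈ 0.109 s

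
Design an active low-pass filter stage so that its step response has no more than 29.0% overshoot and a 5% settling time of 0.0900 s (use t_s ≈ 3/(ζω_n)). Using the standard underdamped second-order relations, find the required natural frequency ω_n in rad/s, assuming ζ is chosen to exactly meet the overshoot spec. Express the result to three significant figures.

ω_n ≈ 90.9 rad/s

Inverting the overshoot relation: ζ = |ln 0.290|/√(π² + ln²0.290) = 0.367.
From t_s ≈ 3/(ζω_n): ω_n = 3/(ζ·t_s) = 3/(0.367·0.0900) = 90.9 rad/s.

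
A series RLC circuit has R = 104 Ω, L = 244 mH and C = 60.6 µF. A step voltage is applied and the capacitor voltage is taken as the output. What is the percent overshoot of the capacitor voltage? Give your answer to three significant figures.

%OS ≈ 1.12%

For a series RLC circuit (capacitor voltage as output), ω_n = 1/√(LC) = 1/√(244 mH · 60.6 µF) = 260 rad/s.
ζ = (R/2)·√(C/L) = (104/2)·√(60.6 µF/244 mH) = 0.819.
%OS = 100 e^{−πζ/√(1−ζ²)} with ζ = 0.819 gives 1.12%.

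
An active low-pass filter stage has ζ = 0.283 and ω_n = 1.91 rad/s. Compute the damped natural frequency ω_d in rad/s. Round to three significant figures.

ω_d ≈ 1.83 rad/s

ω_d = ω_n√(1−ζ²) = 1.91·√0.920 = 1.83 rad/s.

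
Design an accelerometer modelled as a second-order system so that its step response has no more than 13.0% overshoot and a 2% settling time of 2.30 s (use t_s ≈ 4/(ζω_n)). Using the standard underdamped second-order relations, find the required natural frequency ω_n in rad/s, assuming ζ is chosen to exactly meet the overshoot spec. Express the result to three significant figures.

From %OS = 100·exp(−πζ/√(1−ζ²)), invert to get ζ = −ln(OS)/√(π² + ln²(OS)) with OS = 0.130.
−ln 0.130 = 2.040, so ζ = 2.040/√(π² + 4.163) = 0.545.
Then ω_n = 4/(ζ t_s) = 4/(0.545 × 2.30) = 3.19 rad/s.

ω_n ≈ 3.19 rad/s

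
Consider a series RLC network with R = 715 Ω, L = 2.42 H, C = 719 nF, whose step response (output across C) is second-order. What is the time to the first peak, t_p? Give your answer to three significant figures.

t_p ≈ 0.00423 s

For a series RLC circuit (capacitor voltage as output), ω_n = 1/√(LC) = 1/√(2.42 H · 719 nF) = 758 rad/s.
ζ = (R/2)·√(C/L) = (715/2)·√(719 nF/2.42 H) = 0.195.
The damped frequency ω_d = ω_n√(1−ζ²) = 744 rad/s. t_p = π/ω_d = 0.00423 s.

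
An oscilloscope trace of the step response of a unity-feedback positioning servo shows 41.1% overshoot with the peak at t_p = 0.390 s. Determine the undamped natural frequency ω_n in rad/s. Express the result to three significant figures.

ω_n ≈ 8.37 rad/s

ζ from %OS: ζ = |ln 0.411|/√(π²+ln²0.411) = 0.272.
From t_p = π/ω_d, ω_d = π/0.390 = 8.06 rad/s, so ω_n = ω_d/√(1−ζ²) = 8.37 rad/s.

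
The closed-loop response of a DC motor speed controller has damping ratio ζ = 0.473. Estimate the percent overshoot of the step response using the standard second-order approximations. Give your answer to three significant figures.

%OS ≈ 18.5%

For an underdamped second-order system, %OS = 100·exp(−πζ/√(1−ζ²)).
πζ/√(1−ζ²) = π·0.473/√(1−0.224) = 1.687, so %OS = 100·e^(−1.687) = 18.5%.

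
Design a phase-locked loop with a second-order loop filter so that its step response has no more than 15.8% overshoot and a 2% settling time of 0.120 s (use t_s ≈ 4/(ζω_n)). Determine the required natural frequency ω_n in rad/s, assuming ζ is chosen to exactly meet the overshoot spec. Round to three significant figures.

ω_n ≈ 65.8 rad/s

ζ = −ln(OS)/√(π² + (ln OS)²). With OS = 0.158, ln OS = −1.845 and ζ = 1.845/3.643 = 0.506.
From t_s ≈ 4/(ζω_n): ω_n = 4/(ζ·t_s) = 4/(0.506·0.120) = 65.8 rad/s.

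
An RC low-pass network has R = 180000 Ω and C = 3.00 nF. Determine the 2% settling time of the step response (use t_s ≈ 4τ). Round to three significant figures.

τ = RC = 180000 × 3.00 nF = 0.000540 s.
t_s ≈ 4τ = 0.00216 s.

t_s ≈ 0.00216 s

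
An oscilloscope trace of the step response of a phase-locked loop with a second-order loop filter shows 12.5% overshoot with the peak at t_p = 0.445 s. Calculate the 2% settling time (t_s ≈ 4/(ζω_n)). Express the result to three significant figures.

t_s ≈ 0.856 s

From the overshoot, ζ = −ln(OS)/√(π²+ln²(OS)) = 0.552.
t_p = π/ω_d ⇒ ω_d = 7.06 rad/s; then ω_n = ω_d/√(1−ζ²) = 8.47 rad/s.
t_s ≈ 4/(ζω_n) = 4/(0.552·8.47) = 0.856 s.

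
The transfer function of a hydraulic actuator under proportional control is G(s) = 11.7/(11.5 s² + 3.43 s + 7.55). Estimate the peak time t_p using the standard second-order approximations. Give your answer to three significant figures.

Dividing through by 11.5: denominator becomes s² + 0.2983 s + 0.6565.
So ω_n = √0.6565 = 0.810 rad/s and ζ = 0.2983/(2·0.810) = 0.184.
ω_d = ω_n√(1−ζ²) = 0.796 rad/s. t_p = π/ω_d = 3.94 s.

t_p ≈ 3.94 s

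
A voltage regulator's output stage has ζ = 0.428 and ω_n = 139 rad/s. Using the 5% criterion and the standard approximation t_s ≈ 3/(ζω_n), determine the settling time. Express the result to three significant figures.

t_s ≈ 3/(ζω_n) = 3/(0.428 × 139) = 0.0504 s.

t_s ≈ 0.0504 s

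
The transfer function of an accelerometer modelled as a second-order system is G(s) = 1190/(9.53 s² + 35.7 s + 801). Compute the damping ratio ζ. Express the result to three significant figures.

Dividing through by 9.53: denominator becomes s² + 3.746 s + 84.05.
So ω_n = √84.05 = 9.17 rad/s and ζ = 3.746/(2·9.17) = 0.204.

ζ ≈ 0.204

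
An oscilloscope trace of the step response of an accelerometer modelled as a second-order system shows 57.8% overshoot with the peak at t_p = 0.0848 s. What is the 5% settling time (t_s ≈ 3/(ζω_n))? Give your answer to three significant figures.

t_s ≈ 0.464 s

ζ from %OS: ζ = |ln 0.578|/√(π²+ln²0.578) = 0.172.
t_p = π/ω_d ⇒ ω_d = 37.0 rad/s; then ω_n = ω_d/√(1−ζ²) = 37.6 rad/s.
t_s ≈ 3/(ζω_n) = 3/(0.172·37.6) = 0.464 s.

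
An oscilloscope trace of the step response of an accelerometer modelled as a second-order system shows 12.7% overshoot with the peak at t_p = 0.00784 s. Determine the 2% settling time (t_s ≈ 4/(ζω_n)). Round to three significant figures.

ζ from %OS: ζ = |ln 0.127|/√(π²+ln²0.127) = 0.549.
t_p = π/ω_d ⇒ ω_d = 401 rad/s; then ω_n = ω_d/√(1−ζ²) = 479 rad/s.
t_s ≈ 4/(ζω_n) = 4/(0.549·479) = 0.0152 s.

t_s ≈ 0.0152 s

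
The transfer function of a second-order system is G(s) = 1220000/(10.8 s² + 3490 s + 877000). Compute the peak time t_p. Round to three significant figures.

Dividing through by 10.8: denominator becomes s² + 323.1 s + 81200.
So ω_n = √81200 = 285 rad/s and ζ = 323.1/(2·285) = 0.567.
The damped frequency ω_d = ω_n√(1−ζ²) = 235 rad/s. t_p = π/ω_d = 0.0134 s.

t_p ≈ 0.0134 s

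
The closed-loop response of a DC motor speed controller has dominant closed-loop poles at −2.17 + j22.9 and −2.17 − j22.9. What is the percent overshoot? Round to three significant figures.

%OS ≈ 74.3%

The poles are at −σ ± jω_d with σ = 2.17 and ω_d = 22.9, so ω_n = √(σ²+ω_d²) = 23.0 rad/s and ζ = σ/ω_n = 0.0943.
%OS = 100·exp(−πζ/√(1−ζ²)) = 74.3%.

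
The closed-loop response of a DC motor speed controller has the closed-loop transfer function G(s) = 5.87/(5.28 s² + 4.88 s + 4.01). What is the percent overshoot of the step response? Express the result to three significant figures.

Dividing through by 5.28: denominator becomes s² + 0.9242 s + 0.7595.
So ω_n = √0.7595 = 0.871 rad/s and ζ = 0.9242/(2·0.871) = 0.530.
%OS = 100·exp(−πζ/√(1−ζ²)) = 14.0%.

%OS ≈ 14.0%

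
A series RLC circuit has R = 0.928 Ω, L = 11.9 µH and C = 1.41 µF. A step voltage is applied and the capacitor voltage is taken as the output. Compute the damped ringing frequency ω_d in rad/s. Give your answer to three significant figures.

For a series RLC circuit (capacitor voltage as output), ω_n = 1/√(LC) = 1/√(11.9 µH · 1.41 µF) = 244000 rad/s.
ζ = (R/2)·√(C/L) = (0.928/2)·√(1.41 µF/11.9 µH) = 0.160.
ω_d = 244000·√(1 − 0.160²) = 241000 rad/s.

ω_d ≈ 241000 rad/s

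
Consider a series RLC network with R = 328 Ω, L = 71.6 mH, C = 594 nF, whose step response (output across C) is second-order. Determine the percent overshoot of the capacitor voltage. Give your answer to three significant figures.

For a series RLC circuit (capacitor voltage as output), ω_n = 1/√(LC) = 1/√(71.6 mH · 594 nF) = 4850 rad/s.
ζ = (R/2)·√(C/L) = (328/2)·√(594 nF/71.6 mH) = 0.472.
Overshoot: exp(−π·0.472/√(1−0.472²)) = 0.186, i.e. 18.6%.

%OS ≈ 18.6%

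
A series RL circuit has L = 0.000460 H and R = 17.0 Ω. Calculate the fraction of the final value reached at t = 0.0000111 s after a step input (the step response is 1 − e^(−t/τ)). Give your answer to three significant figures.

τ = L/R = 0.000460/17.0 = 0.0000271 s.
y(t)/y_∞ = 1 − e^(−t/τ) = 1 − e^(−0.0000111/0.0000271) = 1 − e^(−0.410) = 0.336.

y/y_∞ ≈ 0.336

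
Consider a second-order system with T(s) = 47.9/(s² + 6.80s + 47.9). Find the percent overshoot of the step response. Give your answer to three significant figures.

%OS ≈ 17.0%

Comparing the denominator to s² + 2ζω_n s + ω_n²: ω_n = √47.9 = 6.92 rad/s, and 2ζω_n = 6.80 so ζ = 6.80/(2·6.92) = 0.491.
Overshoot: exp(−π·0.491/√(1−0.491²)) = 0.170, i.e. 17.0%.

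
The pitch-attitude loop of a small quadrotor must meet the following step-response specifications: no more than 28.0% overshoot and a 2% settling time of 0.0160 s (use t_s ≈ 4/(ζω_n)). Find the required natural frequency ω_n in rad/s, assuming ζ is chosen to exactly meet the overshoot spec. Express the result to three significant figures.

ζ = −ln(OS)/√(π² + (ln OS)²). With OS = 0.280, ln OS = −1.273 and ζ = 1.273/3.390 = 0.376.
From t_s ≈ 4/(ζω_n): ω_n = 4/(ζ·t_s) = 4/(0.376·0.0160) = 666 rad/s.

ω_n ≈ 666 rad/s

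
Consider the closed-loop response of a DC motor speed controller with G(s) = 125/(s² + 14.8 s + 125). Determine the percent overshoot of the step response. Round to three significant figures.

%OS ≈ 6.24%

ω_n = √125 = 11.2 rad/s; ζ = 14.8/(2·11.2) = 0.662.
Overshoot: exp(−π·0.662/√(1−0.662²)) = 0.0624, i.e. 6.24%.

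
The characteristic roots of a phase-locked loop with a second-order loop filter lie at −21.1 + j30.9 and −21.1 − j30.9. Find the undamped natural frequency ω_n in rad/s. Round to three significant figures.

ω_n ≈ 37.4 rad/s

|pole| = ω_n = √(21.1² + 30.9²) = 37.4 rad/s; ζ = cos θ = σ/ω_n = 0.564.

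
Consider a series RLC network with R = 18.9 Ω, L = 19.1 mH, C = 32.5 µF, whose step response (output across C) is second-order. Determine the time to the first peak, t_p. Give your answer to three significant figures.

t_p ≈ 0.00269 s

For a series RLC circuit (capacitor voltage as output), ω_n = 1/√(LC) = 1/√(19.1 mH · 32.5 µF) = 1270 rad/s.
ζ = (R/2)·√(C/L) = (18.9/2)·√(32.5 µF/19.1 mH) = 0.390.
ω_d = 1270·√(1 − 0.390²) = 1170 rad/s. t_p = π/ω_d = 0.00269 s.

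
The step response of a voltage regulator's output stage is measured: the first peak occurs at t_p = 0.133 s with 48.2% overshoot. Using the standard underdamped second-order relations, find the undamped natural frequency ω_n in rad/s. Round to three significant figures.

The overshoot fixes ζ = −ln(OS)/√(π²+ln²(OS)) = 0.226.
t_p = π/ω_d ⇒ ω_d = 23.6 rad/s; then ω_n = ω_d/√(1−ζ²) = 24.2 rad/s.

ω_n ≈ 24.2 rad/s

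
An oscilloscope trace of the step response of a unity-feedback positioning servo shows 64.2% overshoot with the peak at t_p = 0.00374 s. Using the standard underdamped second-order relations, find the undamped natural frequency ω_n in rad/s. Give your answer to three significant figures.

ω_n ≈ 848 rad/s

The overshoot fixes ζ = −ln(OS)/√(π²+ln²(OS)) = 0.140.
t_p = π/ω_d ⇒ ω_d = 840 rad/s; then ω_n = ω_d/√(1−ζ²) = 848 rad/s.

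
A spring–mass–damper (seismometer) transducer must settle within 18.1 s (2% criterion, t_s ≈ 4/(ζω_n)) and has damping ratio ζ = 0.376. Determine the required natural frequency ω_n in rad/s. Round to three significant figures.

ω_n ≈ 0.588 rad/s

Rearranging t_s ≈ 4/(ζω_n) gives ω_n = 4/(ζ·t_s) = 4/(0.376 × 18.1) = 0.588 rad/s.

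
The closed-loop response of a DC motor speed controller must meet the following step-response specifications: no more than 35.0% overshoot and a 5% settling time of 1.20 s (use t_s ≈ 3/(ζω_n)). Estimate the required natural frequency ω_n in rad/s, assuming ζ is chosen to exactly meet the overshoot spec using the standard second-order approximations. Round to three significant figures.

ω_n ≈ 7.89 rad/s

Inverting the overshoot relation: ζ = |ln 0.350|/√(π² + ln²0.350) = 0.317.
Then ω_n = 3/(ζ t_s) = 3/(0.317 × 1.20) = 7.89 rad/s.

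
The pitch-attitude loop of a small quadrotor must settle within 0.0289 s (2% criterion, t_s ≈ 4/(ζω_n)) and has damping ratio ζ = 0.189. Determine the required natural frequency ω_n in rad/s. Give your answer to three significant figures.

ω_n ≈ 732 rad/s

Rearranging t_s ≈ 4/(ζω_n) gives ω_n = 4/(ζ·t_s) = 4/(0.189 × 0.0289) = 732 rad/s.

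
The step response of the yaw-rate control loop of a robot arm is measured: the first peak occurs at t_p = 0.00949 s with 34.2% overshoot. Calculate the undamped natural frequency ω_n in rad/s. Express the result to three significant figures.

From the overshoot, ζ = −ln(OS)/√(π²+ln²(OS)) = 0.323.
t_p = π/ω_d ⇒ ω_d = 331 rad/s; then ω_n = ω_d/√(1−ζ²) = 350 rad/s.

ω_n ≈ 350 rad/s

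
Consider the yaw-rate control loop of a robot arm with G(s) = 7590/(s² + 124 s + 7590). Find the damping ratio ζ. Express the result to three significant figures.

ω_n = √7590 = 87.1 rad/s; ζ = 124/(2·87.1) = 0.712.

ζ ≈ 0.712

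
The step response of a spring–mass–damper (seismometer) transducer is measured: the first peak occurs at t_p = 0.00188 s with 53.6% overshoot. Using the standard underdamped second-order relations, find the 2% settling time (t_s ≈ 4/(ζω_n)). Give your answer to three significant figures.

From the overshoot, ζ = −ln(OS)/√(π²+ln²(OS)) = 0.195.
From t_p = π/ω_d, ω_d = π/0.00188 = 1670 rad/s, so ω_n = ω_d/√(1−ζ²) = 1700 rad/s.
t_s ≈ 4/(ζω_n) = 4/(0.195·1700) = 0.0121 s.

t_s ≈ 0.0121 s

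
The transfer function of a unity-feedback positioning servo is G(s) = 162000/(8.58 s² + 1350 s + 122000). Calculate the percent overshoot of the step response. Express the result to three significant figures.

Dividing through by 8.58: denominator becomes s² + 157.3 s + 14220.
So ω_n = √14220 = 119 rad/s and ζ = 157.3/(2·119) = 0.660.
%OS = 100 e^{−πζ/√(1−ζ²)} with ζ = 0.660 gives 6.34%.

%OS ≈ 6.34%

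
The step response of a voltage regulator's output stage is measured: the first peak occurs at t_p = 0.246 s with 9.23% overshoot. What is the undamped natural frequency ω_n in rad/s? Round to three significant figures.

The overshoot fixes ζ = −ln(OS)/√(π²+ln²(OS)) = 0.604.
t_p = π/ω_d ⇒ ω_d = 12.8 rad/s; then ω_n = ω_d/√(1−ζ²) = 16.0 rad/s.

ω_n ≈ 16.0 rad/s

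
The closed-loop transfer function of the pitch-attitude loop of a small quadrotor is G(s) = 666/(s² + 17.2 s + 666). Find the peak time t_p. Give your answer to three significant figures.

Comparing the denominator to s² + 2ζω_n s + ω_n²: ω_n = √666 = 25.8 rad/s, and 2ζω_n = 17.2 so ζ = 17.2/(2·25.8) = 0.333.
ω_d = ω_n√(1−ζ²) = 24.3 rad/s. Then t_p = π/ω_d = 0.129 s.

t_p ≈ 0.129 s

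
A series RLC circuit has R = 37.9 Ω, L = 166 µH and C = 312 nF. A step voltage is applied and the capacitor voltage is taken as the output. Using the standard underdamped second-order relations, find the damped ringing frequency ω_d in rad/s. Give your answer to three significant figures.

For a series RLC circuit (capacitor voltage as output), ω_n = 1/√(LC) = 1/√(166 µH · 312 nF) = 139000 rad/s.
ζ = (R/2)·√(C/L) = (37.9/2)·√(312 nF/166 µH) = 0.822.
ω_d = ω_n√(1−ζ²) = 79200 rad/s.

ω_d ≈ 79200 rad/s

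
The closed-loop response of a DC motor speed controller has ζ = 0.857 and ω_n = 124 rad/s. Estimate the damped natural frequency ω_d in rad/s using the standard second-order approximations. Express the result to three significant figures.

ω_d ≈ 63.9 rad/s

ω_d = ω_n√(1−ζ²) = 124·√0.266 = 63.9 rad/s.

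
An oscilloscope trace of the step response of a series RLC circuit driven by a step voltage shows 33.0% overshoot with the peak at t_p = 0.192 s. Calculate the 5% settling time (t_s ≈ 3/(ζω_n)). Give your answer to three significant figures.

From the overshoot, ζ = −ln(OS)/√(π²+ln²(OS)) = 0.333.
From t_p = π/ω_d, ω_d = π/0.192 = 16.4 rad/s, so ω_n = ω_d/√(1−ζ²) = 17.4 rad/s.
t_s ≈ 3/(ζω_n) = 3/(0.333·17.4) = 0.520 s.

t_s ≈ 0.520 s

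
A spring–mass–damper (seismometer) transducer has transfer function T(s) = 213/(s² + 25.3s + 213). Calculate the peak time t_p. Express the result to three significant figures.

ω_n = √213 = 14.6 rad/s; ζ = 25.3/(2·14.6) = 0.867.
ω_d = 14.6·√(1 − 0.867²) = 7.28 rad/s. Then t_p = π/ω_d = 0.432 s.

t_p ≈ 0.432 s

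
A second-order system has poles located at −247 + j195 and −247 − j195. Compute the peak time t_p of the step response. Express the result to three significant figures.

t_p = π/ω_d with ω_d = 195 (the imaginary part), so t_p = 0.0161 s.

t_p ≈ 0.0161 s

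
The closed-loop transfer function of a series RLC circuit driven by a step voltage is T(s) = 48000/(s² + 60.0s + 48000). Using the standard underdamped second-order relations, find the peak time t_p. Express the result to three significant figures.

Comparing the denominator to s² + 2ζω_n s + ω_n²: ω_n = √48000 = 219 rad/s, and 2ζω_n = 60.0 so ζ = 60.0/(2·219) = 0.137.
ω_d = 219·√(1 − 0.137²) = 217 rad/s. Then t_p = π/ω_d = 0.0145 s.

t_p ≈ 0.0145 s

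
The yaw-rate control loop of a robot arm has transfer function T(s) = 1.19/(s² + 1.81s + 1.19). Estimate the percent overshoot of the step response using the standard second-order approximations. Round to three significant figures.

Comparing the denominator to s² + 2ζω_n s + ω_n²: ω_n = √1.19 = 1.09 rad/s, and 2ζω_n = 1.81 so ζ = 1.81/(2·1.09) = 0.830.
Overshoot: exp(−π·0.830/√(1−0.830²)) = 0.00939, i.e. 0.939%.

%OS ≈ 0.939%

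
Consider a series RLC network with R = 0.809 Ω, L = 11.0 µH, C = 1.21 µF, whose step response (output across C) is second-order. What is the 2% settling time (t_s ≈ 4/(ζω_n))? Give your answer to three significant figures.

For a series RLC circuit (capacitor voltage as output), ω_n = 1/√(LC) = 1/√(11.0 µH · 1.21 µF) = 274000 rad/s.
ζ = (R/2)·√(C/L) = (0.809/2)·√(1.21 µF/11.0 µH) = 0.134.
t_s ≈ 4/(ζω_n) = 0.000109 s.

t_s ≈ 0.000109 s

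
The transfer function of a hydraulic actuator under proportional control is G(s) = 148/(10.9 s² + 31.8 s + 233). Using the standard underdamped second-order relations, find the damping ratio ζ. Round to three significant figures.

ζ ≈ 0.316

Dividing through by 10.9: denominator becomes s² + 2.917 s + 21.38.
So ω_n = √21.38 = 4.62 rad/s and ζ = 2.917/(2·4.62) = 0.316.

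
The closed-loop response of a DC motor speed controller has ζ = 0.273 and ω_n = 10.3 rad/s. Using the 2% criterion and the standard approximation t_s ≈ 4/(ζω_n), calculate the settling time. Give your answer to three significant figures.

t_s ≈ 4/(ζω_n) = 4/(0.273 × 10.3) = 1.42 s.

t_s ≈ 1.42 s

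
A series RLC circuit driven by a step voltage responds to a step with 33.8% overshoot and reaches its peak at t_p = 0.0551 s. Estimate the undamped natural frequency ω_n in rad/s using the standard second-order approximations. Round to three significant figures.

ζ from %OS: ζ = |ln 0.338|/√(π²+ln²0.338) = 0.326.
t_p = π/ω_d ⇒ ω_d = 57.0 rad/s; then ω_n = ω_d/√(1−ζ²) = 60.3 rad/s.

ω_n ≈ 60.3 rad/s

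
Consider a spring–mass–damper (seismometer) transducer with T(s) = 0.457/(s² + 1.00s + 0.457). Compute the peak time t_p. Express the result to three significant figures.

t_p ≈ 6.91 s

ω_n = √0.457 = 0.676 rad/s; ζ = 1.00/(2·0.676) = 0.740.
ω_d = ω_n√(1−ζ²) = 0.455 rad/s. Then t_p = π/ω_d = 6.91 s.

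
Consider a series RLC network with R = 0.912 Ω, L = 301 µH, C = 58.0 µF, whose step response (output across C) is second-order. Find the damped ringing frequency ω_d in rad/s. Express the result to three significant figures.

ω_d ≈ 7420 rad/s

For a series RLC circuit (capacitor voltage as output), ω_n = 1/√(LC) = 1/√(301 µH · 58.0 µF) = 7570 rad/s.
ζ = (R/2)·√(C/L) = (0.912/2)·√(58.0 µF/301 µH) = 0.200.
ω_d = ω_n√(1−ζ²) = 7420 rad/s.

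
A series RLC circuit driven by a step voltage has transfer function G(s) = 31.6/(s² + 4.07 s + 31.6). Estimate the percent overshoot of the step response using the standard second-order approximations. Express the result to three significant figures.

%OS ≈ 29.5%

Matching coefficients with s² + 2ζω_n s + ω_n² gives ω_n² = 31.6 ⇒ ω_n = 5.62 rad/s, and ζ = 4.07/(2ω_n) = 0.362.
Overshoot: exp(−π·0.362/√(1−0.362²)) = 0.295, i.e. 29.5%.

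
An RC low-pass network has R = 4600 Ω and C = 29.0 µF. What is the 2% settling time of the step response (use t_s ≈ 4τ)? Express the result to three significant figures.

t_s ≈ 0.534 s

τ = RC = 4600 × 29.0 µF = 0.133 s.
t_s ≈ 4τ = 0.534 s.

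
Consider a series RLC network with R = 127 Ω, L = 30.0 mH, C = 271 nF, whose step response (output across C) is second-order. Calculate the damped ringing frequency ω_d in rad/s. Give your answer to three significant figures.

For a series RLC circuit (capacitor voltage as output), ω_n = 1/√(LC) = 1/√(30.0 mH · 271 nF) = 11100 rad/s.
ζ = (R/2)·√(C/L) = (127/2)·√(271 nF/30.0 mH) = 0.191.
The damped frequency ω_d = ω_n√(1−ζ²) = 10900 rad/s.

ω_d ≈ 10900 rad/s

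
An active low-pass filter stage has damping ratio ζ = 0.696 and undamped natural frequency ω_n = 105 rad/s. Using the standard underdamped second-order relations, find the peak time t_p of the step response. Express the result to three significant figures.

t_p ≈ 0.0417 s

The damped frequency is ω_d = ω_n√(1−ζ²) = 105·√(1−0.484) = 75.4 rad/s.
Peak time t_p = π/ω_d = π/75.4 = 0.0417 s.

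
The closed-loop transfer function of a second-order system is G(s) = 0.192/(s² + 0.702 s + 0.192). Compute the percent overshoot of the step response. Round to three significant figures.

ω_n = √0.192 = 0.438 rad/s; ζ = 0.702/(2·0.438) = 0.801.
%OS = 100 e^{−πζ/√(1−ζ²)} with ζ = 0.801 gives 1.49%.

%OS ≈ 1.49%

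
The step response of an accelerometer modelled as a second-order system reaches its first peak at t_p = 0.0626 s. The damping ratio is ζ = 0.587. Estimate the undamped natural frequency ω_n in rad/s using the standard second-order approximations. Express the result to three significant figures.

Peak time t_p = π/ω_d, so ω_d = π/t_p = π/0.0626 = 50.2 rad/s.
ω_n = ω_d/√(1−ζ²) = 50.2/√0.655 = 62.0 rad/s.

ω_n ≈ 62.0 rad/s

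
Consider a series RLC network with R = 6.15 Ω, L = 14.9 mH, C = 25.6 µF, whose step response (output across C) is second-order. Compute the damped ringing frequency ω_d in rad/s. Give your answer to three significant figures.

ω_d ≈ 1610 rad/s

For a series RLC circuit (capacitor voltage as output), ω_n = 1/√(LC) = 1/√(14.9 mH · 25.6 µF) = 1620 rad/s.
ζ = (R/2)·√(C/L) = (6.15/2)·√(25.6 µF/14.9 mH) = 0.127.
The damped frequency ω_d = ω_n√(1−ζ²) = 1610 rad/s.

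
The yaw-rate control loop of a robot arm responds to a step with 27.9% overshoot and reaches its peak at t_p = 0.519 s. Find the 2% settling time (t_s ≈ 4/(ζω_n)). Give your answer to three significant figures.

The overshoot fixes ζ = −ln(OS)/√(π²+ln²(OS)) = 0.376.
From t_p = π/ω_d, ω_d = π/0.519 = 6.05 rad/s, so ω_n = ω_d/√(1−ζ²) = 6.53 rad/s.
t_s ≈ 4/(ζω_n) = 4/(0.376·6.53) = 1.63 s.

t_s ≈ 1.63 s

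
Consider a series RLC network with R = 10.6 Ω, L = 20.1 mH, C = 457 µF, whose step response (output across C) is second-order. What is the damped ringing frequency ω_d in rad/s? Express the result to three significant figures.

For a series RLC circuit (capacitor voltage as output), ω_n = 1/√(LC) = 1/√(20.1 mH · 457 µF) = 330 rad/s.
ζ = (R/2)·√(C/L) = (10.6/2)·√(457 µF/20.1 mH) = 0.799.
The damped frequency ω_d = ω_n√(1−ζ²) = 198 rad/s.

ω_d ≈ 198 rad/s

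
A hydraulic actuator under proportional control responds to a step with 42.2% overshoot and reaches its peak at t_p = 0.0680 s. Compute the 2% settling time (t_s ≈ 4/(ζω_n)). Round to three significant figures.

t_s ≈ 0.315 s

From the overshoot, ζ = −ln(OS)/√(π²+ln²(OS)) = 0.265.
From t_p = π/ω_d, ω_d = π/0.0680 = 46.2 rad/s, so ω_n = ω_d/√(1−ζ²) = 47.9 rad/s.
t_s ≈ 4/(ζω_n) = 4/(0.265·47.9) = 0.315 s.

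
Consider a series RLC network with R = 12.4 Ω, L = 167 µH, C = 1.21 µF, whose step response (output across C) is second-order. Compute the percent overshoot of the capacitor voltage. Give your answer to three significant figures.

%OS ≈ 14.2%

For a series RLC circuit (capacitor voltage as output), ω_n = 1/√(LC) = 1/√(167 µH · 1.21 µF) = 70300 rad/s.
ζ = (R/2)·√(C/L) = (12.4/2)·√(1.21 µF/167 µH) = 0.528.
Overshoot: exp(−π·0.528/√(1−0.528²)) = 0.142, i.e. 14.2%.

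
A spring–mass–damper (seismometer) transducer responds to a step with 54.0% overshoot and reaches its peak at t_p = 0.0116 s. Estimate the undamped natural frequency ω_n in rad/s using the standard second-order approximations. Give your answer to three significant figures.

From the overshoot, ζ = −ln(OS)/√(π²+ln²(OS)) = 0.192.
t_p = π/ω_d ⇒ ω_d = 271 rad/s; then ω_n = ω_d/√(1−ζ²) = 276 rad/s.

ω_n ≈ 276 rad/s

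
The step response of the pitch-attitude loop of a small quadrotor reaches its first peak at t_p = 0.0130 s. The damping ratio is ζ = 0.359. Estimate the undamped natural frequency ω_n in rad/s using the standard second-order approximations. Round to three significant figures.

ω_n ≈ 259 rad/s

Peak time t_p = π/ω_d, so ω_d = π/t_p = π/0.0130 = 242 rad/s.
ω_n = ω_d/√(1−ζ²) = 242/√0.871 = 259 rad/s.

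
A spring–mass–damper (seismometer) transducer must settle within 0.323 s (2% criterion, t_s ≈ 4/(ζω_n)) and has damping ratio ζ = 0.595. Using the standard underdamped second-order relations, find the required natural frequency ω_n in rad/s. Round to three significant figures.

Rearranging t_s ≈ 4/(ζω_n) gives ω_n = 4/(ζ·t_s) = 4/(0.595 × 0.323) = 20.8 rad/s.

ω_n ≈ 20.8 rad/s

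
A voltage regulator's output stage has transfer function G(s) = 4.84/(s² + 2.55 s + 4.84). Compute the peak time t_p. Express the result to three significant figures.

Comparing the denominator to s² + 2ζω_n s + ω_n²: ω_n = √4.84 = 2.20 rad/s, and 2ζω_n = 2.55 so ζ = 2.55/(2·2.20) = 0.580.
ω_d = ω_n√(1−ζ²) = 1.79 rad/s. Then t_p = π/ω_d = 1.75 s.

t_p ≈ 1.75 s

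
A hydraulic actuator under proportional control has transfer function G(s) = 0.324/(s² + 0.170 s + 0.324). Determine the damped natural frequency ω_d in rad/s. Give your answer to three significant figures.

ω_n = √0.324 = 0.569 rad/s; ζ = 0.170/(2·0.569) = 0.149.
The damped frequency ω_d = ω_n√(1−ζ²) = 0.563 rad/s.

ω_d ≈ 0.563 rad/s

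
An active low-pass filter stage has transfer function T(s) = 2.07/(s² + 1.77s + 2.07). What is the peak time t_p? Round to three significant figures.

t_p ≈ 2.77 s

Matching coefficients with s² + 2ζω_n s + ω_n² gives ω_n² = 2.07 ⇒ ω_n = 1.44 rad/s, and ζ = 1.77/(2ω_n) = 0.615.
The damped frequency ω_d = ω_n√(1−ζ²) = 1.13 rad/s. Then t_p = π/ω_d = 2.77 s.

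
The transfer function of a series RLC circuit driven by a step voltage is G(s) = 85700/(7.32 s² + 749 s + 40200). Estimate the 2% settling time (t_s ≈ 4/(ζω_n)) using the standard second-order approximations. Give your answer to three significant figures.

t_s ≈ 0.0782 s

Dividing through by 7.32: denominator becomes s² + 102.3 s + 5492.
So ω_n = √5492 = 74.1 rad/s and ζ = 102.3/(2·74.1) = 0.690.
t_s ≈ 4/(ζω_n) = 0.0782 s.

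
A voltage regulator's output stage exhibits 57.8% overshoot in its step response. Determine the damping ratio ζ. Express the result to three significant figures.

ζ ≈ 0.172

From %OS = 100·exp(−πζ/√(1−ζ²)), invert to get ζ = −ln(OS)/√(π² + ln²(OS)) with OS = 0.578.
−ln 0.578 = 0.5482, so ζ = 0.5482/√(π² + 0.3005) = 0.172.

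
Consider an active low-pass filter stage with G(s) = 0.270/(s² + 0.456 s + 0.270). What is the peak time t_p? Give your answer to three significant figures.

ω_n = √0.270 = 0.520 rad/s; ζ = 0.456/(2·0.520) = 0.439.
ω_d = 0.520·√(1 − 0.439²) = 0.467 rad/s. Then t_p = π/ω_d = 6.73 s.

t_p ≈ 6.73 s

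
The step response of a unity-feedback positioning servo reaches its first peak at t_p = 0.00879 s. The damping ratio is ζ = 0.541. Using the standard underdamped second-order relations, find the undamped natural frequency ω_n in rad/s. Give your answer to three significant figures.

ω_n ≈ 425 rad/s

Peak time t_p = π/ω_d, so ω_d = π/t_p = π/0.00879 = 357 rad/s.
ω_n = ω_d/√(1−ζ²) = 357/√0.707 = 425 rad/s.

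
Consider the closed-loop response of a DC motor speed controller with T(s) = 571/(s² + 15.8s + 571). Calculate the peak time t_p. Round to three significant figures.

t_p ≈ 0.139 s

Comparing the denominator to s² + 2ζω_n s + ω_n²: ω_n = √571 = 23.9 rad/s, and 2ζω_n = 15.8 so ζ = 15.8/(2·23.9) = 0.331.
The damped frequency ω_d = ω_n√(1−ζ²) = 22.6 rad/s. Then t_p = π/ω_d = 0.139 s.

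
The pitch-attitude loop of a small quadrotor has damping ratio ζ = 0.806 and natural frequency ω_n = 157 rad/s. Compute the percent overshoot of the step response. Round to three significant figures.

For an underdamped second-order system, %OS = 100·exp(−πζ/√(1−ζ²)).
πζ/√(1−ζ²) = π·0.806/√(1−0.650) = 4.278, so %OS = 100·e^(−4.278) = 1.39%.

%OS ≈ 1.39%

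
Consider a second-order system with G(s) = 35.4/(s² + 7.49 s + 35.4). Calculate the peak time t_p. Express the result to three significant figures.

t_p ≈ 0.680 s

ω_n = √35.4 = 5.95 rad/s; ζ = 7.49/(2·5.95) = 0.629.
ω_d = ω_n√(1−ζ²) = 4.62 rad/s. Then t_p = π/ω_d = 0.680 s.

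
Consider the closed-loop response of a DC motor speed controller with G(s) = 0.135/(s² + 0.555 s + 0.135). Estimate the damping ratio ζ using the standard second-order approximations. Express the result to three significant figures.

ω_n = √0.135 = 0.367 rad/s; ζ = 0.555/(2·0.367) = 0.755.

ζ ≈ 0.755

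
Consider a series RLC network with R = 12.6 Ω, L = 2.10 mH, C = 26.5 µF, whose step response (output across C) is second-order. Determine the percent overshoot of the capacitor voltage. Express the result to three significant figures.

For a series RLC circuit (capacitor voltage as output), ω_n = 1/√(LC) = 1/√(2.10 mH · 26.5 µF) = 4240 rad/s.
ζ = (R/2)·√(C/L) = (12.6/2)·√(26.5 µF/2.10 mH) = 0.708.
%OS = 100 e^{−πζ/√(1−ζ²)} with ζ = 0.708 gives 4.30%.

%OS ≈ 4.30%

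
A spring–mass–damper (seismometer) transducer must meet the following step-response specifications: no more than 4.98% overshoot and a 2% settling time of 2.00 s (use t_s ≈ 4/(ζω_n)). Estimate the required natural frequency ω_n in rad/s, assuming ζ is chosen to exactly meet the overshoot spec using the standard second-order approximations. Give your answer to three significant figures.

ζ = −ln(OS)/√(π² + (ln OS)²). With OS = 0.0498, ln OS = −3.000 and ζ = 3.000/4.344 = 0.691.
Then ω_n = 4/(ζ t_s) = 4/(0.691 × 2.00) = 2.90 rad/s.

ω_n ≈ 2.90 rad/s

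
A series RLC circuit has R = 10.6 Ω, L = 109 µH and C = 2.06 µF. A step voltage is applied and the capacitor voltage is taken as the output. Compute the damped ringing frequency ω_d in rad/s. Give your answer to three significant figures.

ω_d ≈ 45700 rad/s

For a series RLC circuit (capacitor voltage as output), ω_n = 1/√(LC) = 1/√(109 µH · 2.06 µF) = 66700 rad/s.
ζ = (R/2)·√(C/L) = (10.6/2)·√(2.06 µF/109 µH) = 0.729.
The damped frequency ω_d = ω_n√(1−ζ²) = 45700 rad/s.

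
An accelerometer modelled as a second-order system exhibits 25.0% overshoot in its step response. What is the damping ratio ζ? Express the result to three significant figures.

ζ ≈ 0.404

ζ = −ln(OS)/√(π² + (ln OS)²). With OS = 0.250, ln OS = −1.386 and ζ = 1.386/3.434 = 0.404.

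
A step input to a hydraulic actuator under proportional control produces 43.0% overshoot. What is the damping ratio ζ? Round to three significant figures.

ζ ≈ 0.259

From %OS = 100·exp(−πζ/√(1−ζ²)), invert to get ζ = −ln(OS)/√(π² + ln²(OS)) with OS = 0.430.
−ln 0.430 = 0.8440, so ζ = 0.8440/√(π² + 0.7123) = 0.259.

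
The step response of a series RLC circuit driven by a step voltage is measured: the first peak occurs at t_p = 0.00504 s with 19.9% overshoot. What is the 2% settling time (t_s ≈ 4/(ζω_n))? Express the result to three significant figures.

t_s ≈ 0.0125 s

ζ from %OS: ζ = |ln 0.199|/√(π²+ln²0.199) = 0.457.
From t_p = π/ω_d, ω_d = π/0.00504 = 623 rad/s, so ω_n = ω_d/√(1−ζ²) = 701 rad/s.
t_s ≈ 4/(ζω_n) = 4/(0.457·701) = 0.0125 s.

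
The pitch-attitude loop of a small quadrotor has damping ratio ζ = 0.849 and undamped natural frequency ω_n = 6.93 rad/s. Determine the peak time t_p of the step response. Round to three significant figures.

t_p ≈ 0.858 s

The damped frequency is ω_d = ω_n√(1−ζ²) = 6.93·√(1−0.721) = 3.66 rad/s.
Peak time t_p = π/ω_d = π/3.66 = 0.858 s.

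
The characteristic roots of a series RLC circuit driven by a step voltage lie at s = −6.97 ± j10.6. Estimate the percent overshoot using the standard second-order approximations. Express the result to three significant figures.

|pole| = ω_n = √(6.97² + 10.6²) = 12.7 rad/s; ζ = cos θ = σ/ω_n = 0.549.
Overshoot: exp(−π·0.549/√(1−0.549²)) = 0.127, i.e. 12.7%.

%OS ≈ 12.7%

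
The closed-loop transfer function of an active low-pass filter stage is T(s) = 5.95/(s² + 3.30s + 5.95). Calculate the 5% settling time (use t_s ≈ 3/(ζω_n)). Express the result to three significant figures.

Matching coefficients with s² + 2ζω_n s + ω_n² gives ω_n² = 5.95 ⇒ ω_n = 2.44 rad/s, and ζ = 3.30/(2ω_n) = 0.676.
t_s ≈ 3/(ζω_n) = 3/(0.676·2.44) = 1.82 s.

t_s ≈ 1.82 s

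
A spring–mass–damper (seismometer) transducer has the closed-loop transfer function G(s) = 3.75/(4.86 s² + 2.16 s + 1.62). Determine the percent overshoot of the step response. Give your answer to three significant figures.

%OS ≈ 27.0%

Dividing through by 4.86: denominator becomes s² + 0.4444 s + 0.3333.
So ω_n = √0.3333 = 0.577 rad/s and ζ = 0.4444/(2·0.577) = 0.385.
%OS = 100 e^{−πζ/√(1−ζ²)} with ζ = 0.385 gives 27.0%.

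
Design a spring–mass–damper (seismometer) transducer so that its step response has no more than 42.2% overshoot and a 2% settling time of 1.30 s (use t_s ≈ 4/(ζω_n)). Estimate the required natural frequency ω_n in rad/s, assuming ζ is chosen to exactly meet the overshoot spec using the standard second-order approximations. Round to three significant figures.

ω_n ≈ 11.6 rad/s

ζ = −ln(OS)/√(π² + (ln OS)²). With OS = 0.422, ln OS = −0.8627 and ζ = 0.8627/3.258 = 0.265.
From t_s ≈ 4/(ζω_n): ω_n = 4/(ζ·t_s) = 4/(0.265·1.30) = 11.6 rad/s.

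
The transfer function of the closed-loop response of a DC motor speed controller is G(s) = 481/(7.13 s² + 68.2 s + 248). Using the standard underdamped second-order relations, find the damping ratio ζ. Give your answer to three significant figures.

Dividing through by 7.13: denominator becomes s² + 9.565 s + 34.78.
So ω_n = √34.78 = 5.90 rad/s and ζ = 9.565/(2·5.90) = 0.811.

ζ ≈ 0.811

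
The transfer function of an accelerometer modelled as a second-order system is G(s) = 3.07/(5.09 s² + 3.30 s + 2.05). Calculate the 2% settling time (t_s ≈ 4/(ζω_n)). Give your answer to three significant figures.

t_s ≈ 12.3 s

Dividing through by 5.09: denominator becomes s² + 0.6483 s + 0.4028.
So ω_n = √0.4028 = 0.635 rad/s and ζ = 0.6483/(2·0.635) = 0.511.
t_s ≈ 4/(ζω_n) = 12.3 s.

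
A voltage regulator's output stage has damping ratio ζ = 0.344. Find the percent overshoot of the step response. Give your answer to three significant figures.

For an underdamped second-order system, %OS = 100·exp(−πζ/√(1−ζ²)).
πζ/√(1−ζ²) = π·0.344/√(1−0.118) = 1.151, so %OS = 100·e^(−1.151) = 31.6%.

%OS ≈ 31.6%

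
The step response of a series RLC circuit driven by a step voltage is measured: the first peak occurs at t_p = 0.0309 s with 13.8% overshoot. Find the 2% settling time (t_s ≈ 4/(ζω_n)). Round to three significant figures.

t_s ≈ 0.0624 s

From the overshoot, ζ = −ln(OS)/√(π²+ln²(OS)) = 0.533.
From t_p = π/ω_d, ω_d = π/0.0309 = 102 rad/s, so ω_n = ω_d/√(1−ζ²) = 120 rad/s.
t_s ≈ 4/(ζω_n) = 4/(0.533·120) = 0.0624 s.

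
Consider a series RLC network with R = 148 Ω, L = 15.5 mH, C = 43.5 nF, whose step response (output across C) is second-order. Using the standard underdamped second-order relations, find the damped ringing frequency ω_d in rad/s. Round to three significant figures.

For a series RLC circuit (capacitor voltage as output), ω_n = 1/√(LC) = 1/√(15.5 mH · 43.5 nF) = 38500 rad/s.
ζ = (R/2)·√(C/L) = (148/2)·√(43.5 nF/15.5 mH) = 0.124.
ω_d = 38500·√(1 − 0.124²) = 38200 rad/s.

ω_d ≈ 38200 rad/s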